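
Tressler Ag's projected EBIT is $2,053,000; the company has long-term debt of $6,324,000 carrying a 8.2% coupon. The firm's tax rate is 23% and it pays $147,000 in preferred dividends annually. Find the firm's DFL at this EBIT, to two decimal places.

1.53

Interest = $518,568.00.
Pre-tax preferred-dividend burden = $147,000 ÷ (1 − 0.23) = $190,909.09.
DFL = EBIT ÷ [EBIT − I − D_p/(1−t)] = $2,053,000 ÷ [$2,053,000 − $518,568.00 − $190,909.09] = $2,053,000 ÷ $1,343,522.91 = 1.5281.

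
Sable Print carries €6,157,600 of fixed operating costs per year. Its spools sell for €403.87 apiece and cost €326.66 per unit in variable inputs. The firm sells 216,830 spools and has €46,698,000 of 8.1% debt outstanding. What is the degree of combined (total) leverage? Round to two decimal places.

2.46

At 216,830 units, contribution = 216,830 × €77.21 = €16,741,444.30.
Subtracting fixed costs: EBIT = €16,741,444.30 − €6,157,600 = €10,583,844.30. Interest = €3,782,538.00, so EBIT − I = €6,801,306.30.
DCL = contribution ÷ (EBIT − I) = €16,741,444.30 ÷ €6,801,306.30 = 2.4615.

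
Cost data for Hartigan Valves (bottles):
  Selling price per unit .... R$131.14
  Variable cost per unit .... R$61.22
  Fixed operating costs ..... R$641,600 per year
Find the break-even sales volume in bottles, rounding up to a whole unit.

Unit CM = price − variable cost = R$131.14 − R$61.22 = R$69.92.
Break-even Q = R$641,600 / R$69.92 = 9,176.20 → 9,177 bottles.

9,177 bottles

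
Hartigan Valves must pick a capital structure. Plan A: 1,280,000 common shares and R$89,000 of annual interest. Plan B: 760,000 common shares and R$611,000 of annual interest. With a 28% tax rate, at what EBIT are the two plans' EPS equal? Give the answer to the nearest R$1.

At indifference, (EBIT − 89,000)(1 − t)/1,280,000 = (EBIT − 611,000)(1 − t)/760,000.
Cancelling (1 − t) and cross-multiplying: 760,000·(EBIT − 89,000) = 1,280,000·(EBIT − 611,000).
Solving, EBIT = (611,000·1,280,000 − 89,000·760,000) / (1,280,000 − 760,000) = 714,440,000,000 / 520,000 = 1,373,923.08.

R$1,373,923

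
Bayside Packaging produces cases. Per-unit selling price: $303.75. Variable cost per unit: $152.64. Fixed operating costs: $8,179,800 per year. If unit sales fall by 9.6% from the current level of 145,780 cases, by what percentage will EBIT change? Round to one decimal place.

-15.3%

Contribution at this volume is 145,780 × $151.11 = $22,028,815.80.
Operating income = contribution − fixed costs = $22,028,815.80 − $8,179,800 = $13,849,015.80.
DOL = contribution ÷ EBIT = $22,028,815.80 ÷ $13,849,015.80 = 1.5906.
%ΔEBIT = DOL × %ΔSales = 1.5906 × -9.6% = -15.3%.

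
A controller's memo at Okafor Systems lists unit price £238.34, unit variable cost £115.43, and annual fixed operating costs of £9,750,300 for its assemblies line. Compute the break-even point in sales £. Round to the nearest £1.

Contribution margin per unit = £238.34 − £115.43 = £122.91, a CM ratio of £122.91 ÷ £238.34 = 0.5157.
Break-even revenue = fixed costs × price ÷ CM = £9,750,300 × £238.34 ÷ £122.91 = £18,907,221.

£18,907,221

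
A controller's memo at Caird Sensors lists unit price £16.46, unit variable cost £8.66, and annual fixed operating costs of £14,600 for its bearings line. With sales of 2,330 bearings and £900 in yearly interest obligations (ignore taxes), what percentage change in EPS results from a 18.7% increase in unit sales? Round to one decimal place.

+127.1%

At 2,330 units, contribution = 2,330 × £7.80 = £18,174.00.
EBIT = £18,174.00 − £14,600 = £3,574.00.
After interest of £900.00, pre-tax earnings = £2,674.00.
DCL = total CM / (EBIT − I) = £18,174.00 / £2,674.00 = 6.7966.
%ΔEPS = DCL × %ΔSales = 6.7966 × +18.7% = +127.1%.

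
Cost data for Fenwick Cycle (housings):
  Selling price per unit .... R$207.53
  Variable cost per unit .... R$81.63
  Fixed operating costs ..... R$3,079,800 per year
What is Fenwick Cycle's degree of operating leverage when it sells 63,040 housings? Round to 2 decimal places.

1.63

Contribution at this volume is 63,040 × R$125.90 = R$7,936,736.00.
Operating income = contribution − fixed costs = R$7,936,736.00 − R$3,079,800 = R$4,856,936.00.
So DOL = total CM / EBIT = R$7,936,736.00 / R$4,856,936.00 = 1.6341.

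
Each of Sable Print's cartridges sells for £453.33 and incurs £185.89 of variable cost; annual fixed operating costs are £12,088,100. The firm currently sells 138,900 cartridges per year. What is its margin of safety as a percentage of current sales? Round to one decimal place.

Contribution margin per unit = £453.33 − £185.89 = £267.44. Break-even units = £12,088,100 ÷ £267.44 = 45,199.30; break-even revenue = 45,199.30 × £453.33 = £20,490,197.33.
Actual sales revenue = 138,900 × £453.33 = £62,967,537.00.
Margin of safety = (£62,967,537.00 − £20,490,197.33) ÷ £62,967,537.00 = 67.5%.

67.5%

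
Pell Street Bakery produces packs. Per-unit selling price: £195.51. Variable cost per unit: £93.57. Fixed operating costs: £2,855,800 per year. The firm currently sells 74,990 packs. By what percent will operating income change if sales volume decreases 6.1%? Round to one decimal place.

At 74,990 units, contribution = 74,990 × £101.94 = £7,644,480.60.
Subtracting fixed costs: EBIT = £7,644,480.60 − £2,855,800 = £4,788,680.60.
So DOL = total CM / EBIT = £7,644,480.60 / £4,788,680.60 = 1.5964.
Operating income changes by 1.5964 × -6.1% = -9.7%.

-9.7%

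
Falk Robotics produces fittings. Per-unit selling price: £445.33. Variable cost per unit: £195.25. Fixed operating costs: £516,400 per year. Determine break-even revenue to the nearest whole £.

£919,579

Contribution margin per unit = £445.33 − £195.25 = £250.08, a CM ratio of £250.08 ÷ £445.33 = 0.5616.
Break-even revenue = fixed costs × price ÷ CM = £516,400 × £445.33 ÷ £250.08 = £919,579.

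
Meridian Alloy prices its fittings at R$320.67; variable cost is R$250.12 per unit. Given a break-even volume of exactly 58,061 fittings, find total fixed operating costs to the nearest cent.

R$4,096,203.55

Unit CM = price − variable cost = R$320.67 − R$250.12 = R$70.55.
Fixed costs = break-even units × CM = 58,061 × R$70.55 = R$4,096,203.55.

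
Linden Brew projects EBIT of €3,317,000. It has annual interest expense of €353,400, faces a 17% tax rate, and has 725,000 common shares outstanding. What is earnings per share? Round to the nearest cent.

€3.39

Pre-tax income = €3,317,000 − €353,400.00 = €2,963,600.00.
Net income = €2,963,600.00 × (1 − 0.17) = €2,459,788.00.
Per share: €2,459,788.00 / 725,000 shares = €3.39.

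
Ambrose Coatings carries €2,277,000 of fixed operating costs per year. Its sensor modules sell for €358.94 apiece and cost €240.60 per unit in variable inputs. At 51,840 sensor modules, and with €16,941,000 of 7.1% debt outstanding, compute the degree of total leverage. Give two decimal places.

At 51,840 units, contribution = 51,840 × €118.34 = €6,134,745.60.
Subtracting fixed costs: EBIT = €6,134,745.60 − €2,277,000 = €3,857,745.60. Interest = €1,202,811.00.
DOL = €6,134,745.60 ÷ €3,857,745.60 = 1.5902; DFL = €3,857,745.60 ÷ €2,654,934.60 = 1.4530.
DCL = DOL × DFL = 1.5902 × 1.4530 = 2.3106.

2.31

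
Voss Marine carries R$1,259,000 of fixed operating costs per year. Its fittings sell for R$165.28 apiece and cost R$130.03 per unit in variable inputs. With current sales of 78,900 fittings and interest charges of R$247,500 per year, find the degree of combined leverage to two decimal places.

2.18

Contribution at this volume is 78,900 × R$35.25 = R$2,781,225.00.
Subtracting fixed costs: EBIT = R$2,781,225.00 − R$1,259,000 = R$1,522,225.00. Interest = R$247,500.00.
DOL = R$2,781,225.00 ÷ R$1,522,225.00 = 1.8271; DFL = R$1,522,225.00 ÷ R$1,274,725.00 = 1.1942.
DCL = DOL × DFL = 1.8271 × 1.1942 = 2.1819.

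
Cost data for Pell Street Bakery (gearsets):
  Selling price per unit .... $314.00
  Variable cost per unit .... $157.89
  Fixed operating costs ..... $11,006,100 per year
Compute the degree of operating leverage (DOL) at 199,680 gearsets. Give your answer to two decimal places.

Total contribution margin = 199,680 × $156.11 = $31,172,044.80.
EBIT = $31,172,044.80 − $11,006,100 = $20,165,944.80.
Degree of operating leverage = $31,172,044.80 / $20,165,944.80 = 1.5458.

1.55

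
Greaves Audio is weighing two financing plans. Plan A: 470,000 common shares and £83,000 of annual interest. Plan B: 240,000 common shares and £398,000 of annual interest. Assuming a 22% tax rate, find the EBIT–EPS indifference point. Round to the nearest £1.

Set EPS_A = EPS_B: (EBIT − £83,000)(1 − 0.22) ÷ 470,000 = (EBIT − £398,000)(1 − 0.22) ÷ 240,000.
Cancelling (1 − t) and cross-multiplying: 240,000·(EBIT − 83,000) = 470,000·(EBIT − 398,000).
EBIT × (470,000 − 240,000) = 398,000 × 470,000 − 83,000 × 240,000 = 167,140,000,000, so EBIT = 167,140,000,000 ÷ 230,000 = 726,695.65.

£726,696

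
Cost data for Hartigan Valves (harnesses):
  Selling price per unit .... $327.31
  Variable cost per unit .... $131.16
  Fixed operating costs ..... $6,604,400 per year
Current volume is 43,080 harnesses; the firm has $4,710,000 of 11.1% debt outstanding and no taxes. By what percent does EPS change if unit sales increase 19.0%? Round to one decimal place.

Total contribution margin = 43,080 × $196.15 = $8,450,142.00.
Operating income = contribution − fixed costs = $8,450,142.00 − $6,604,400 = $1,845,742.00.
After interest of $522,810.00, pre-tax earnings = $1,322,932.00.
DCL = total CM / (EBIT − I) = $8,450,142.00 / $1,322,932.00 = 6.3874.
%ΔEPS = DCL × %ΔSales = 6.3874 × +19.0% = +121.4%.

+121.4%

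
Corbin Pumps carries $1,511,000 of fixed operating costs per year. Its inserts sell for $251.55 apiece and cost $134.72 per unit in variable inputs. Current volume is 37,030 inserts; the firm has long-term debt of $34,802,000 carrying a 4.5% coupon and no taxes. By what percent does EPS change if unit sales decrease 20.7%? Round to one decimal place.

-71.7%

Total contribution margin = 37,030 × $116.83 = $4,326,214.90.
Subtracting fixed costs: EBIT = $4,326,214.90 − $1,511,000 = $2,815,214.90.
Interest = $1,566,090.00, so EBIT − I = $1,249,124.90.
Degree of combined leverage = contribution ÷ (EBIT − I) = $4,326,214.90 ÷ $1,249,124.90 = 3.4634.
%ΔEPS = DCL × %ΔSales = 3.4634 × -20.7% = -71.7%.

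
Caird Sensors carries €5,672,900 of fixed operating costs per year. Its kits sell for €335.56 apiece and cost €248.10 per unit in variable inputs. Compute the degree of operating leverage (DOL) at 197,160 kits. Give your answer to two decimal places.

1.49

Contribution at this volume is 197,160 × €87.46 = €17,243,613.60.
Subtracting fixed costs: EBIT = €17,243,613.60 − €5,672,900 = €11,570,713.60.
Degree of operating leverage = €17,243,613.60 / €11,570,713.60 = 1.4903.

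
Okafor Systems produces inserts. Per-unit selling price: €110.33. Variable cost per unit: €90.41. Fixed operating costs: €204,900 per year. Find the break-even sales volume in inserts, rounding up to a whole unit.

10,287 inserts

Each unit contributes €110.33 − €90.41 = €19.92.
Units to break even: €204,900 ÷ €19.92 = 10,286.14, rounded up to 10,287.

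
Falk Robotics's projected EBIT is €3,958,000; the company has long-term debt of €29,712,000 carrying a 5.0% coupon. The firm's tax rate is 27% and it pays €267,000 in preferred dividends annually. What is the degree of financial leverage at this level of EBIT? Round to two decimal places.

1.88

Annual interest charges come to €1,485,600.00.
Pre-tax preferred-dividend burden = €267,000 ÷ (1 − 0.27) = €365,753.42.
DFL = EBIT ÷ [EBIT − I − D_p/(1−t)] = €3,958,000 ÷ [€3,958,000 − €1,485,600.00 − €365,753.42] = €3,958,000 ÷ €2,106,646.58 = 1.8788.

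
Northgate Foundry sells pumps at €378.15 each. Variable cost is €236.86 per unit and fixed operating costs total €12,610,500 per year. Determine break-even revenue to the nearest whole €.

€33,750,871

CM per unit = €378.15 − €236.86 = €141.29; CM ratio = €141.29 / €378.15 = 0.3736.
Break-even revenue = fixed costs × price ÷ CM = €12,610,500 × €378.15 ÷ €141.29 = €33,750,871.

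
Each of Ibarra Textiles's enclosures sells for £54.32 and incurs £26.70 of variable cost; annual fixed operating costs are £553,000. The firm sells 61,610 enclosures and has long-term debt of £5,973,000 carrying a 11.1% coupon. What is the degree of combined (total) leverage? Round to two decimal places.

At 61,610 units, contribution = 61,610 × £27.62 = £1,701,668.20.
Operating income = contribution − fixed costs = £1,701,668.20 − £553,000 = £1,148,668.20. Interest = £663,003.00, so EBIT − I = £485,665.20.
Degree of total leverage = total CM / (EBIT − interest) = £1,701,668.20 / £485,665.20 = 3.5038.

3.50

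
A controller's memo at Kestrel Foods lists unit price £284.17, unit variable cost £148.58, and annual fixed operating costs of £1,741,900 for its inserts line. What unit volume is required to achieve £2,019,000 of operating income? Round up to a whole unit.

Each unit contributes £284.17 − £148.58 = £135.59.
Units = (FC + target) / CM = (£1,741,900 + £2,019,000) / £135.59 = 27,737.30, so 27,738 inserts.

27,738 inserts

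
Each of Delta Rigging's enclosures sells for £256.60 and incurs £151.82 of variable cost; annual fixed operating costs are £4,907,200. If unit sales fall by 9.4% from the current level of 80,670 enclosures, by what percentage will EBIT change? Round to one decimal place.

-22.4%

At 80,670 units, contribution = 80,670 × £104.78 = £8,452,602.60.
EBIT = £8,452,602.60 − £4,907,200 = £3,545,402.60.
DOL = contribution ÷ EBIT = £8,452,602.60 ÷ £3,545,402.60 = 2.3841.
Operating income changes by 2.3841 × -9.4% = -22.4%.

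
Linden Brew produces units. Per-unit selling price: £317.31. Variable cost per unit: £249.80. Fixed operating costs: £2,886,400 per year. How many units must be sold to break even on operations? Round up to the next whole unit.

Unit CM = price − variable cost = £317.31 − £249.80 = £67.51.
Units to break even: £2,886,400 ÷ £67.51 = 42,755.15, rounded up to 42,756.

42,756 units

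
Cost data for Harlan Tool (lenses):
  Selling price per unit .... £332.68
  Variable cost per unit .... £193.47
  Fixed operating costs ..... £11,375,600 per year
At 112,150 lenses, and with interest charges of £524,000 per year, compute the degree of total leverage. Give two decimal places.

At 112,150 units, contribution = 112,150 × £139.21 = £15,612,401.50.
Subtracting fixed costs: EBIT = £15,612,401.50 − £11,375,600 = £4,236,801.50. Interest = £524,000.00, so EBIT − I = £3,712,801.50.
Degree of total leverage = total CM / (EBIT − interest) = £15,612,401.50 / £3,712,801.50 = 4.2050.

4.21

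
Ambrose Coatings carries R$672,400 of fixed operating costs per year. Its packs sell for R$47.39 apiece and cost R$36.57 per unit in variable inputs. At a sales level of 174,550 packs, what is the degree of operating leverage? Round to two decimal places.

At 174,550 units, contribution = 174,550 × R$10.82 = R$1,888,631.00.
EBIT = R$1,888,631.00 − R$672,400 = R$1,216,231.00.
Degree of operating leverage = R$1,888,631.00 / R$1,216,231.00 = 1.5529.

1.55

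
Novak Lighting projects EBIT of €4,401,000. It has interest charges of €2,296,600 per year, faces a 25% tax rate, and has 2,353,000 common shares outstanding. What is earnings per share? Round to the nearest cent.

Pre-tax income = €4,401,000 − €2,296,600.00 = €2,104,400.00.
After tax at 25%: net income = €2,104,400.00 × 0.75 = €1,578,300.00.
Per share: €1,578,300.00 / 2,353,000 shares = €0.67.

€0.67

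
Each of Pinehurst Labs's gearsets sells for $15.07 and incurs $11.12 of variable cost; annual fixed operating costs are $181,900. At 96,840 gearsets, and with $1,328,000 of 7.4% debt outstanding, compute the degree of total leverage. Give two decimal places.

Contribution at this volume is 96,840 × $3.95 = $382,518.00.
Operating income = contribution − fixed costs = $382,518.00 − $181,900 = $200,618.00. Interest = $98,272.00, so EBIT − I = $102,346.00.
DCL = contribution ÷ (EBIT − I) = $382,518.00 ÷ $102,346.00 = 3.7375.

3.74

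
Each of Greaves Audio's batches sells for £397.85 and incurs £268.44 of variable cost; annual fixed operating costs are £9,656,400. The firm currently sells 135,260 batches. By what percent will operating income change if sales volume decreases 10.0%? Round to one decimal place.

-22.3%

Contribution at this volume is 135,260 × £129.41 = £17,503,996.60.
Operating income = contribution − fixed costs = £17,503,996.60 − £9,656,400 = £7,847,596.60.
DOL = contribution ÷ EBIT = £17,503,996.60 ÷ £7,847,596.60 = 2.2305.
So EBIT moves 2.2305 × (-10.0%) = -22.3%.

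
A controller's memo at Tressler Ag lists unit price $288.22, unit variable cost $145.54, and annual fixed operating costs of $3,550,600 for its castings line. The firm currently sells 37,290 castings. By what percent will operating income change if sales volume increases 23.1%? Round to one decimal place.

+69.4%

Total contribution margin = 37,290 × $142.68 = $5,320,537.20.
Subtracting fixed costs: EBIT = $5,320,537.20 − $3,550,600 = $1,769,937.20.
Degree of operating leverage = $5,320,537.20 / $1,769,937.20 = 3.0061.
Operating income changes by 3.0061 × +23.1% = +69.4%.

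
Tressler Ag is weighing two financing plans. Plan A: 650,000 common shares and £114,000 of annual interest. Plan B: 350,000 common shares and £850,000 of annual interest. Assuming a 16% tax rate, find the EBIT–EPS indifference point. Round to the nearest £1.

£1,708,667

At indifference, (EBIT − 114,000)(1 − t)/650,000 = (EBIT − 850,000)(1 − t)/350,000.
Cancelling (1 − t) and cross-multiplying: 350,000·(EBIT − 114,000) = 650,000·(EBIT − 850,000).
Solving, EBIT = (850,000·650,000 − 114,000·350,000) / (650,000 − 350,000) = 512,600,000,000 / 300,000 = 1,708,666.67.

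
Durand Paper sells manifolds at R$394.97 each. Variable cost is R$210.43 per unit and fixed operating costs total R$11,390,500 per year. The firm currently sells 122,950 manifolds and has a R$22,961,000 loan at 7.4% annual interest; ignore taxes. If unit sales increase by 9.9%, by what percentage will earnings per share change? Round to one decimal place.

+23.4%

At 122,950 units, contribution = 122,950 × R$184.54 = R$22,689,193.00.
EBIT = R$22,689,193.00 − R$11,390,500 = R$11,298,693.00.
After interest of R$1,699,114.00, pre-tax earnings = R$9,599,579.00.
Degree of combined leverage = contribution ÷ (EBIT − I) = R$22,689,193.00 ÷ R$9,599,579.00 = 2.3636.
EPS therefore changes by 2.3636 × (+9.9%) = +23.4%.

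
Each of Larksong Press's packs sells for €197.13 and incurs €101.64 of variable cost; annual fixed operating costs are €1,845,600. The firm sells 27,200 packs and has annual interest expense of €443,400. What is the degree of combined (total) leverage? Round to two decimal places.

8.42

Total contribution margin = 27,200 × €95.49 = €2,597,328.00.
Operating income = contribution − fixed costs = €2,597,328.00 − €1,845,600 = €751,728.00. Interest = €443,400.00.
DOL = €2,597,328.00 ÷ €751,728.00 = 3.4551; DFL = €751,728.00 ÷ €308,328.00 = 2.4381.
Combined leverage = 3.4551 × 2.4381 = 8.4239.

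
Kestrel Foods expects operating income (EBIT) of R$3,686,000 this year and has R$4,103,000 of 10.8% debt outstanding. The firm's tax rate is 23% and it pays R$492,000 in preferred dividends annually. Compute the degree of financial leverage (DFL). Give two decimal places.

Interest = R$443,124.00.
Preferred dividends grossed up pre-tax: R$492,000 / (1 − 0.23) = R$638,961.04.
DFL = EBIT ÷ [EBIT − I − D_p/(1−t)] = R$3,686,000 ÷ [R$3,686,000 − R$443,124.00 − R$638,961.04] = R$3,686,000 ÷ R$2,603,914.96 = 1.4156.

1.42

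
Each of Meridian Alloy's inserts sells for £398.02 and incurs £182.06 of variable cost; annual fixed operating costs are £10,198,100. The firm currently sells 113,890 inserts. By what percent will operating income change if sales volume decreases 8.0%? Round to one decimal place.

-13.7%

At 113,890 units, contribution = 113,890 × £215.96 = £24,595,684.40.
Subtracting fixed costs: EBIT = £24,595,684.40 − £10,198,100 = £14,397,584.40.
DOL = contribution ÷ EBIT = £24,595,684.40 ÷ £14,397,584.40 = 1.7083.
Operating income changes by 1.7083 × -8.0% = -13.7%.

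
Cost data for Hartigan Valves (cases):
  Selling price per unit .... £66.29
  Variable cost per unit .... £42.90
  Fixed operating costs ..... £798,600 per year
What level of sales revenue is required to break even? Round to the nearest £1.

£2,263,326

CM per unit = £66.29 − £42.90 = £23.39; CM ratio = £23.39 / £66.29 = 0.3528.
Break-even sales = FC ÷ CM ratio = £798,600 × £66.29 / £23.39 = £2,263,326.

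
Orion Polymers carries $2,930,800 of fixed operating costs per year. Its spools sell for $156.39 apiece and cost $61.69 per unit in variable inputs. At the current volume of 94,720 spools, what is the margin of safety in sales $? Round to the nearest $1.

Each unit contributes $156.39 − $61.69 = $94.70. Break-even units = $2,930,800 ÷ $94.70 = 30,948.26; break-even revenue = 30,948.26 × $156.39 = $4,839,998.01.
Current sales = 94,720 × $156.39 = $14,813,260.80.
Margin of safety = $14,813,260.80 − $4,839,998.01 = $9,973,263.

$9,973,263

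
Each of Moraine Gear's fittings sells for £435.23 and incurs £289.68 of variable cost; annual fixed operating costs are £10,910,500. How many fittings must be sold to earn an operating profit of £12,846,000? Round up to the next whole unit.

163,219 fittings

Contribution margin per unit = £435.23 − £289.68 = £145.55.
Units = (FC + target) / CM = (£10,910,500 + £12,846,000) / £145.55 = 163,218.83, so 163,219 fittings.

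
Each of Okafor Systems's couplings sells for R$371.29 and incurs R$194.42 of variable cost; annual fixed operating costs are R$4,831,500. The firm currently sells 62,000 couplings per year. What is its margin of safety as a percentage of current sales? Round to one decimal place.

55.9%

Unit CM = price − variable cost = R$371.29 − R$194.42 = R$176.87. Break-even units = R$4,831,500 ÷ R$176.87 = 27,316.67; break-even revenue = 27,316.67 × R$371.29 = R$10,142,407.62.
Current sales = 62,000 × R$371.29 = R$23,019,980.00.
Margin of safety = (R$23,019,980.00 − R$10,142,407.62) ÷ R$23,019,980.00 = 55.9%.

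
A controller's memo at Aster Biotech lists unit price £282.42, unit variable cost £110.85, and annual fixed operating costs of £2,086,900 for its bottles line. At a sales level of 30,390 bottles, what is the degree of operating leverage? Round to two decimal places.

1.67

Total contribution margin = 30,390 × £171.57 = £5,214,012.30.
Operating income = contribution − fixed costs = £5,214,012.30 − £2,086,900 = £3,127,112.30.
So DOL = total CM / EBIT = £5,214,012.30 / £3,127,112.30 = 1.6674.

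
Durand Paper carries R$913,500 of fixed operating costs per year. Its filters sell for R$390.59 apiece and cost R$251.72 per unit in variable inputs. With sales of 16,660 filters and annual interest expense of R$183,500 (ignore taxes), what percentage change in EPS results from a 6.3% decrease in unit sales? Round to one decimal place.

-12.0%

At 16,660 units, contribution = 16,660 × R$138.87 = R$2,313,574.20.
Subtracting fixed costs: EBIT = R$2,313,574.20 − R$913,500 = R$1,400,074.20.
Interest = R$183,500.00, so EBIT − I = R$1,216,574.20.
DCL = total CM / (EBIT − I) = R$2,313,574.20 / R$1,216,574.20 = 1.9017.
%ΔEPS = DCL × %ΔSales = 1.9017 × -6.3% = -12.0%.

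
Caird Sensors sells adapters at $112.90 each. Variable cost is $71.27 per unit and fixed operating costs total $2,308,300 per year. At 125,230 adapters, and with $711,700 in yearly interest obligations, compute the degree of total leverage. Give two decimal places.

2.38

At 125,230 units, contribution = 125,230 × $41.63 = $5,213,324.90.
Operating income = contribution − fixed costs = $5,213,324.90 − $2,308,300 = $2,905,024.90. Interest = $711,700.00, so EBIT − I = $2,193,324.90.
Degree of total leverage = total CM / (EBIT − interest) = $5,213,324.90 / $2,193,324.90 = 2.3769.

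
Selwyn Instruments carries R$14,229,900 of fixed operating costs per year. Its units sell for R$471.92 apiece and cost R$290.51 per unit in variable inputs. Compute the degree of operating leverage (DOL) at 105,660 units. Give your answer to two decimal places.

3.88

Total contribution margin = 105,660 × R$181.41 = R$19,167,780.60.
EBIT = R$19,167,780.60 − R$14,229,900 = R$4,937,880.60.
So DOL = total CM / EBIT = R$19,167,780.60 / R$4,937,880.60 = 3.8818.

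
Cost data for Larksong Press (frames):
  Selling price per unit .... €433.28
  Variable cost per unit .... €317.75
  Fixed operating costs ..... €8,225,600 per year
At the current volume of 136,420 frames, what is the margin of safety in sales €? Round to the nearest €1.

Unit CM = price − variable cost = €433.28 − €317.75 = €115.53. Break-even units = €8,225,600 ÷ €115.53 = 71,198.82; break-even revenue = 71,198.82 × €433.28 = €30,849,025.95.
Actual sales revenue = 136,420 × €433.28 = €59,108,057.60.
Margin of safety = €59,108,057.60 − €30,849,025.95 = €28,259,032.

€28,259,032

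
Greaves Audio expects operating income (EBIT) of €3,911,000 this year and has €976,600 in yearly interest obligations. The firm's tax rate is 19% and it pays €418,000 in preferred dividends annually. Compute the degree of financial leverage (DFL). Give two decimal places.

1.62

Interest = €976,600.00.
Pre-tax preferred-dividend burden = €418,000 ÷ (1 − 0.19) = €516,049.38.
DFL = EBIT ÷ [EBIT − I − D_p/(1−t)] = €3,911,000 ÷ [€3,911,000 − €976,600.00 − €516,049.38] = €3,911,000 ÷ €2,418,350.62 = 1.6172.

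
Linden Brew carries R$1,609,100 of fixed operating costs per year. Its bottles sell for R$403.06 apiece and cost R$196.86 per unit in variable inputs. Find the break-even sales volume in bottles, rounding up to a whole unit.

7,804 bottles

Unit CM = price − variable cost = R$403.06 − R$196.86 = R$206.20.
Break-even Q = R$1,609,100 / R$206.20 = 7,803.59 → 7,804 bottles.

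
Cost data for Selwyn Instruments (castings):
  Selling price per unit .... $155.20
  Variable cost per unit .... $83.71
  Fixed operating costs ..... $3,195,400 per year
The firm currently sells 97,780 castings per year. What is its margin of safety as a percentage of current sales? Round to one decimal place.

Unit CM = price − variable cost = $155.20 − $83.71 = $71.49. Break-even units = $3,195,400 ÷ $71.49 = 44,697.16; break-even revenue = 44,697.16 × $155.20 = $6,936,999.30.
Current sales = 97,780 × $155.20 = $15,175,456.00.
Margin of safety = ($15,175,456.00 − $6,936,999.30) ÷ $15,175,456.00 = 54.3%.

54.3%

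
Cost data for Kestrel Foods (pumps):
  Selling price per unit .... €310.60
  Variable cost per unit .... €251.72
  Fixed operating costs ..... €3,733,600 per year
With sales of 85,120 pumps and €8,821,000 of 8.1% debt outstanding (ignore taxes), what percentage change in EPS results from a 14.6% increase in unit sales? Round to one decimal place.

+129.8%

At 85,120 units, contribution = 85,120 × €58.88 = €5,011,865.60.
EBIT = €5,011,865.60 − €3,733,600 = €1,278,265.60.
Interest = €714,501.00, so EBIT − I = €563,764.60.
Degree of combined leverage = contribution ÷ (EBIT − I) = €5,011,865.60 ÷ €563,764.60 = 8.8900.
%ΔEPS = DCL × %ΔSales = 8.8900 × +14.6% = +129.8%.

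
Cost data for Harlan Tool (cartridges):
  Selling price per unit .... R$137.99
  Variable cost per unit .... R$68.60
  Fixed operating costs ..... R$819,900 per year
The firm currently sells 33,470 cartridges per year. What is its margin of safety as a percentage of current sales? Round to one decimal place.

64.7%

Unit CM = price − variable cost = R$137.99 − R$68.60 = R$69.39. Break-even units = R$819,900 ÷ R$69.39 = 11,815.82; break-even revenue = 11,815.82 × R$137.99 = R$1,630,465.50.
Current sales = 33,470 × R$137.99 = R$4,618,525.30.
Margin of safety = (R$4,618,525.30 − R$1,630,465.50) ÷ R$4,618,525.30 = 64.7%.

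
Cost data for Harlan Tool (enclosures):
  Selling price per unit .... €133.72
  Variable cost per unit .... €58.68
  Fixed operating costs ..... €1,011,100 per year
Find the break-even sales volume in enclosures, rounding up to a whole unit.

13,475 enclosures

Contribution margin per unit = €133.72 − €58.68 = €75.04.
Units to break even: €1,011,100 ÷ €75.04 = 13,474.15, rounded up to 13,475.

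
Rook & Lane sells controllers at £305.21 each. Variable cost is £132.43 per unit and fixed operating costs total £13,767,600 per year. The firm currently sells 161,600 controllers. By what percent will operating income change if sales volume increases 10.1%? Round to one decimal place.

+19.9%

At 161,600 units, contribution = 161,600 × £172.78 = £27,921,248.00.
EBIT = £27,921,248.00 − £13,767,600 = £14,153,648.00.
DOL = contribution ÷ EBIT = £27,921,248.00 ÷ £14,153,648.00 = 1.9727.
%ΔEBIT = DOL × %ΔSales = 1.9727 × +10.1% = +19.9%.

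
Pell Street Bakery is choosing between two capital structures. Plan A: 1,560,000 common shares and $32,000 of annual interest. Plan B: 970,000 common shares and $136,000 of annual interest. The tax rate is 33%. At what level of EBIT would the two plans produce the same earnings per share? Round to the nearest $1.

$306,983

At indifference, (EBIT − 32,000)(1 − t)/1,560,000 = (EBIT − 136,000)(1 − t)/970,000.
Cancelling (1 − t) and cross-multiplying: 970,000·(EBIT − 32,000) = 1,560,000·(EBIT − 136,000).
Solving, EBIT = (136,000·1,560,000 − 32,000·970,000) / (1,560,000 − 970,000) = 181,120,000,000 / 590,000 = 306,983.05.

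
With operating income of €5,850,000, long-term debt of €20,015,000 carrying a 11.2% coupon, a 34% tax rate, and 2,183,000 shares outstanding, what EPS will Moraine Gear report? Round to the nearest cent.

€1.09

Pre-tax income = €5,850,000 − €2,241,680.00 = €3,608,320.00.
Net income = €3,608,320.00 × (1 − 0.34) = €2,381,491.20.
EPS = €2,381,491.20 ÷ 2,183,000 = €1.09.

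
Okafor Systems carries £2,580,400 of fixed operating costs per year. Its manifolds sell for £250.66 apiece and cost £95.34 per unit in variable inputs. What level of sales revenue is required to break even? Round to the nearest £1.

£4,164,326

Contribution margin per unit = £250.66 − £95.34 = £155.32, a CM ratio of £155.32 ÷ £250.66 = 0.6196.
Break-even revenue = fixed costs × price ÷ CM = £2,580,400 × £250.66 ÷ £155.32 = £4,164,326.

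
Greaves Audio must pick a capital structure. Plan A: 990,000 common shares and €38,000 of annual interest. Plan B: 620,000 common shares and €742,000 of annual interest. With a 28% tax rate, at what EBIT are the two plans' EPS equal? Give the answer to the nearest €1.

€1,921,676

At indifference, (EBIT − 38,000)(1 − t)/990,000 = (EBIT − 742,000)(1 − t)/620,000.
The (1 − t) factor cancels: (EBIT − 38,000) × 620,000 = (EBIT − 742,000) × 990,000.
EBIT × (990,000 − 620,000) = 742,000 × 990,000 − 38,000 × 620,000 = 711,020,000,000, so EBIT = 711,020,000,000 ÷ 370,000 = 1,921,675.68.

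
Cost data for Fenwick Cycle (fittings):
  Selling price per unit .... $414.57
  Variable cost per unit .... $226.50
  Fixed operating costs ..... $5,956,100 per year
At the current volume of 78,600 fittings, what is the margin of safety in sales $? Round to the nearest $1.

Each unit contributes $414.57 − $226.50 = $188.07. Break-even units = $5,956,100 ÷ $188.07 = 31,669.59; break-even revenue = 31,669.59 × $414.57 = $13,129,262.39.
Current sales = 78,600 × $414.57 = $32,585,202.00.
Margin of safety = $32,585,202.00 − $13,129,262.39 = $19,455,940.

$19,455,940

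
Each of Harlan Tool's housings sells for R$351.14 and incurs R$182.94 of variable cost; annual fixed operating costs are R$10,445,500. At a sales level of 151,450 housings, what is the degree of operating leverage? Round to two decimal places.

1.70

Contribution at this volume is 151,450 × R$168.20 = R$25,473,890.00.
EBIT = R$25,473,890.00 − R$10,445,500 = R$15,028,390.00.
Degree of operating leverage = R$25,473,890.00 / R$15,028,390.00 = 1.6951.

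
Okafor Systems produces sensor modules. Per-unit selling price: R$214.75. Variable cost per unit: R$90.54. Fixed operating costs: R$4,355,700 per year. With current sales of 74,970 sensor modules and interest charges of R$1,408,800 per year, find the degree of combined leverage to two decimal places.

At 74,970 units, contribution = 74,970 × R$124.21 = R$9,312,023.70.
Subtracting fixed costs: EBIT = R$9,312,023.70 − R$4,355,700 = R$4,956,323.70. Interest = R$1,408,800.00, so EBIT − I = R$3,547,523.70.
DCL = contribution ÷ (EBIT − I) = R$9,312,023.70 ÷ R$3,547,523.70 = 2.6249.

2.62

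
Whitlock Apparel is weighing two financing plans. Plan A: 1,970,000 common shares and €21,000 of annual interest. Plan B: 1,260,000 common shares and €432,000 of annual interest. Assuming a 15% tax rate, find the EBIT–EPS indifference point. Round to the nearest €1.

At indifference, (EBIT − 21,000)(1 − t)/1,970,000 = (EBIT − 432,000)(1 − t)/1,260,000.
Cancelling (1 − t) and cross-multiplying: 1,260,000·(EBIT − 21,000) = 1,970,000·(EBIT − 432,000).
EBIT × (1,970,000 − 1,260,000) = 432,000 × 1,970,000 − 21,000 × 1,260,000 = 824,580,000,000, so EBIT = 824,580,000,000 ÷ 710,000 = 1,161,380.28.

€1,161,380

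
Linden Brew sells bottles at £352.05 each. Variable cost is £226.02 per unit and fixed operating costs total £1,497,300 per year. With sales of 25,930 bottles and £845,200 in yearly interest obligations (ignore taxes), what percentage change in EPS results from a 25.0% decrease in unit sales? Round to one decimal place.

Contribution at this volume is 25,930 × £126.03 = £3,267,957.90.
Subtracting fixed costs: EBIT = £3,267,957.90 − £1,497,300 = £1,770,657.90.
Interest = £845,200.00, so EBIT − I = £925,457.90.
Degree of combined leverage = contribution ÷ (EBIT − I) = £3,267,957.90 ÷ £925,457.90 = 3.5312.
EPS therefore changes by 3.5312 × (-25.0%) = -88.3%.

-88.3%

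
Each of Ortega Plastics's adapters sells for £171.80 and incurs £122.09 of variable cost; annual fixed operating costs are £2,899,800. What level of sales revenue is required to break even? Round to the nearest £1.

CM per unit = £171.80 − £122.09 = £49.71; CM ratio = £49.71 / £171.80 = 0.2893.
Break-even revenue = fixed costs × price ÷ CM = £2,899,800 × £171.80 ÷ £49.71 = £10,021,839.

£10,021,839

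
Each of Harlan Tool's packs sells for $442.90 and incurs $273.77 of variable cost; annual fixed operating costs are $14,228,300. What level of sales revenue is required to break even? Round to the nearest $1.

Contribution margin per unit = $442.90 − $273.77 = $169.13, a CM ratio of $169.13 ÷ $442.90 = 0.3819.
Break-even revenue = fixed costs × price ÷ CM = $14,228,300 × $442.90 ÷ $169.13 = $37,259,588.

$37,259,588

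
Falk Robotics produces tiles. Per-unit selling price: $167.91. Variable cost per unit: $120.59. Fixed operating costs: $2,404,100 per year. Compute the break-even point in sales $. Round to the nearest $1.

CM per unit = $167.91 − $120.59 = $47.32; CM ratio = $47.32 / $167.91 = 0.2818.
Break-even revenue = fixed costs × price ÷ CM = $2,404,100 × $167.91 ÷ $47.32 = $8,530,694.

$8,530,694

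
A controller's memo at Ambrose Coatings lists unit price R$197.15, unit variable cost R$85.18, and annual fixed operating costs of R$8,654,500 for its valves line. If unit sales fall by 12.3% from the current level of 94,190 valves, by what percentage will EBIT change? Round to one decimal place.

-68.6%

Total contribution margin = 94,190 × R$111.97 = R$10,546,454.30.
EBIT = R$10,546,454.30 − R$8,654,500 = R$1,891,954.30.
Degree of operating leverage = R$10,546,454.30 / R$1,891,954.30 = 5.5744.
So EBIT moves 5.5744 × (-12.3%) = -68.6%.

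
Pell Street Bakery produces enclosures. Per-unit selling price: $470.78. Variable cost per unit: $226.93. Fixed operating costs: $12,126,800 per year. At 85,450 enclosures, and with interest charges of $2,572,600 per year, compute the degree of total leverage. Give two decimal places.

At 85,450 units, contribution = 85,450 × $243.85 = $20,836,982.50.
EBIT = $20,836,982.50 − $12,126,800 = $8,710,182.50. Interest = $2,572,600.00, so EBIT − I = $6,137,582.50.
DCL = contribution ÷ (EBIT − I) = $20,836,982.50 ÷ $6,137,582.50 = 3.3950.

3.39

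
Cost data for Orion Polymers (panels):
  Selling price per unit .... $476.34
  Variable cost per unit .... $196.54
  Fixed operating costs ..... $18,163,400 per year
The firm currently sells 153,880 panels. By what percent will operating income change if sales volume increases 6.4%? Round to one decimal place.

Total contribution margin = 153,880 × $279.80 = $43,055,624.00.
Subtracting fixed costs: EBIT = $43,055,624.00 − $18,163,400 = $24,892,224.00.
Degree of operating leverage = $43,055,624.00 / $24,892,224.00 = 1.7297.
So EBIT moves 1.7297 × (+6.4%) = +11.1%.

+11.1%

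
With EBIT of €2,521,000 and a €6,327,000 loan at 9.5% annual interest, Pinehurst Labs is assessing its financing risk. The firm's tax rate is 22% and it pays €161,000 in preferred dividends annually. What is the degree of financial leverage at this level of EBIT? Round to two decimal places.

Interest = €601,065.00.
Preferred dividends grossed up pre-tax: €161,000 / (1 − 0.22) = €206,410.26.
DFL = EBIT ÷ [EBIT − I − D_p/(1−t)] = €2,521,000 ÷ [€2,521,000 − €601,065.00 − €206,410.26] = €2,521,000 ÷ €1,713,524.74 = 1.4712.

1.47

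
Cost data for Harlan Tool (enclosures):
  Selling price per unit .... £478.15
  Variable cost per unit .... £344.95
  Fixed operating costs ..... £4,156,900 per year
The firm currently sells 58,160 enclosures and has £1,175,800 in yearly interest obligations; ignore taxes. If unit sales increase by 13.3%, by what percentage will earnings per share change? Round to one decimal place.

Contribution at this volume is 58,160 × £133.20 = £7,746,912.00.
Subtracting fixed costs: EBIT = £7,746,912.00 − £4,156,900 = £3,590,012.00.
Interest = £1,175,800.00, so EBIT − I = £2,414,212.00.
DCL = total CM / (EBIT − I) = £7,746,912.00 / £2,414,212.00 = 3.2089.
%ΔEPS = DCL × %ΔSales = 3.2089 × +13.3% = +42.7%.

+42.7%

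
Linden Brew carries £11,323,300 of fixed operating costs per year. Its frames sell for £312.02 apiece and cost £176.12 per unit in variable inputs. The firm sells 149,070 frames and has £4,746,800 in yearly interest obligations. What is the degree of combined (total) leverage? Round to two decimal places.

Total contribution margin = 149,070 × £135.90 = £20,258,613.00.
Operating income = contribution − fixed costs = £20,258,613.00 − £11,323,300 = £8,935,313.00. Interest = £4,746,800.00, so EBIT − I = £4,188,513.00.
Degree of total leverage = total CM / (EBIT − interest) = £20,258,613.00 / £4,188,513.00 = 4.8367.

4.84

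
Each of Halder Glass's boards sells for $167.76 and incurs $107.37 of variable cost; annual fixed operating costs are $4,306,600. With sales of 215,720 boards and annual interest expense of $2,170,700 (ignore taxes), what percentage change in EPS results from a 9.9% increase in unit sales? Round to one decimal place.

At 215,720 units, contribution = 215,720 × $60.39 = $13,027,330.80.
EBIT = $13,027,330.80 − $4,306,600 = $8,720,730.80.
After interest of $2,170,700.00, pre-tax earnings = $6,550,030.80.
DCL = total CM / (EBIT − I) = $13,027,330.80 / $6,550,030.80 = 1.9889.
%ΔEPS = DCL × %ΔSales = 1.9889 × +9.9% = +19.7%.

+19.7%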